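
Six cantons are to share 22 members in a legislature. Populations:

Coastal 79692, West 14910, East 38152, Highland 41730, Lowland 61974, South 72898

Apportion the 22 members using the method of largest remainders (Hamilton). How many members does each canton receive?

Total 309356; standard divisor 309356/22 ≈ 14061.636.
Standard quotas: Coastal 5.6673, West 1.0603, East 2.7132, Highland 2.9676, Lowland 4.4073, South 5.1842.
Lower quotas: Coastal 5, West 1, East 2, Highland 2, Lowland 4, South 5 (sum 19, leaving 3 seats).
Remainders in descending order: Highland 0.9676, East 0.7132, Coastal 0.6673, Lowland 0.4073, South 0.1842, West 0.0603.
Largest remainders: Highland, East, Coastal receive the extra seats.

Coastal 6; West 1; East 3; Highland 3; Lowland 4; South 5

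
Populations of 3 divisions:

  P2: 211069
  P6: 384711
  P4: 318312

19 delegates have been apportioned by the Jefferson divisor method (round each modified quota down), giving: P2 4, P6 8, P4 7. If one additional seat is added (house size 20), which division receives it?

Priority for the next seat is population ÷ (current seats + 1).
Priorities: P2 42213.800, P6 42745.667, P4 39789.000.
Highest priority: P6.

P6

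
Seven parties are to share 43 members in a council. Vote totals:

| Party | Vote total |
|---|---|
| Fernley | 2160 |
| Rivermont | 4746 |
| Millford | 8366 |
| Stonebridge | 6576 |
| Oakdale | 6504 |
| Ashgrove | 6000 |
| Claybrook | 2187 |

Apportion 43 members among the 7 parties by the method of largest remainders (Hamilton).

Fernley: 2, Rivermont: 6, Millford: 10, Stonebridge: 8, Oakdale: 8, Ashgrove: 7, Claybrook: 2

Total 36539; standard divisor 36539/43 ≈ 849.744.
Standard quotas: Fernley 2.5419, Rivermont 5.5852, Millford 9.8453, Stonebridge 7.7388, Oakdale 7.6541, Ashgrove 7.0609, Claybrook 2.5737.
Lower quotas: Fernley 2, Rivermont 5, Millford 9, Stonebridge 7, Oakdale 7, Ashgrove 7, Claybrook 2 (sum 39, leaving 4 seats).
Remainders in descending order: Millford 0.8453, Stonebridge 0.7388, Oakdale 0.6541, Rivermont 0.5852, Claybrook 0.5737, Fernley 0.5419, Ashgrove 0.0609.
The surplus seats go to Millford, Stonebridge, Oakdale, Rivermont.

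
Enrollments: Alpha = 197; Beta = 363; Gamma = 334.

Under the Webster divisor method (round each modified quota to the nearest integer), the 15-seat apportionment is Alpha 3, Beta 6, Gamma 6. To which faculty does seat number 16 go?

Priority for the next seat is population ÷ (current seats + 0.5).
Priorities: Alpha 56.286, Beta 55.846, Gamma 51.385.
Highest priority: Alpha.

Alpha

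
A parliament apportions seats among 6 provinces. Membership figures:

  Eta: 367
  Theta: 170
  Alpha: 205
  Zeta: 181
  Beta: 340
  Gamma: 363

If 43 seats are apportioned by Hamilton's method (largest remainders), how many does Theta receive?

Standard divisor: 1626 ÷ 43 ≈ 37.814.
Standard quotas: Eta 9.705, Theta 4.496, Alpha 5.421, Zeta 4.787, Beta 8.991, Gamma 9.600.
Lower quotas: Eta 9, Theta 4, Alpha 5, Zeta 4, Beta 8, Gamma 9 (sum 39, leaving 4 seats).
Remainders in descending order: Beta 0.991, Zeta 0.787, Eta 0.705, Gamma 0.600, Theta 0.496, Alpha 0.421.
The surplus seats go to Beta, Zeta, Eta, Gamma.
Theta receives 4.

4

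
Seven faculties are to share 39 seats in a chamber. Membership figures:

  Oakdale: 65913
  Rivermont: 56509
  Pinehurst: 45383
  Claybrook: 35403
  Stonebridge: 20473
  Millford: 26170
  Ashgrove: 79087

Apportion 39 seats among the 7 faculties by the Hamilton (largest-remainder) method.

Oakdale 8; Rivermont 7; Pinehurst 5; Claybrook 4; Stonebridge 3; Millford 3; Ashgrove 9

Standard divisor: 328938 ÷ 39 ≈ 8434.308.
Standard quotas: Oakdale 7.8149, Rivermont 6.6999, Pinehurst 5.3808, Claybrook 4.1975, Stonebridge 2.4273, Millford 3.1028, Ashgrove 9.3768.
Lower quotas: Oakdale 7, Rivermont 6, Pinehurst 5, Claybrook 4, Stonebridge 2, Millford 3, Ashgrove 9 (sum 36, leaving 3 seats).
Remainders in descending order: Oakdale 0.8149, Rivermont 0.6999, Stonebridge 0.4273, Pinehurst 0.3808, Ashgrove 0.3768, Claybrook 0.1975, Millford 0.1028.
The surplus seats go to Oakdale, Rivermont, Stonebridge.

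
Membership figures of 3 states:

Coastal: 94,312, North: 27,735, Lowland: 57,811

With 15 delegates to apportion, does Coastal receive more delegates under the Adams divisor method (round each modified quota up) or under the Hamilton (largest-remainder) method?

Hamilton

Adams: Coastal 7, North 3, Lowland 5.
Hamilton: Coastal 8, North 2, Lowland 5.
Coastal gets 7 under Adams and 8 under Hamilton.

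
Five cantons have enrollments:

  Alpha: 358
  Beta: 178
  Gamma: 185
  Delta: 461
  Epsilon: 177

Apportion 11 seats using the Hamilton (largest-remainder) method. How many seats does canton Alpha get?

3

Total 1359; standard divisor 1359/11 ≈ 123.545.
Standard quotas: Alpha 2.898, Beta 1.441, Gamma 1.497, Delta 3.731, Epsilon 1.433.
Lower quotas: Alpha 2, Beta 1, Gamma 1, Delta 3, Epsilon 1 (sum 8, leaving 3 seats).
Remainders in descending order: Alpha 0.898, Delta 0.731, Gamma 0.497, Beta 0.441, Epsilon 0.433.
The surplus seats go to Alpha, Delta, Gamma.
Alpha receives 3.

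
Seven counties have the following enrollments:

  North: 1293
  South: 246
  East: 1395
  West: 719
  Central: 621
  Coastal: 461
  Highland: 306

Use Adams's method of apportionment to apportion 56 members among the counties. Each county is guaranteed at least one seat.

Standard divisor 5041/56 ≈ 90.018; standard quotas: North 14.364, South 2.733, East 15.497, West 7.987, Central 6.899, Coastal 5.121, Highland 3.399.
Rounding up gives 15, 3, 16, 8, 7, 6, 4 = 59 seats, so the divisor must be adjusted.
With modified divisor 96: modified quotas North 13.469, South 2.562, East 14.531, West 7.490, Central 6.469, Coastal 4.802, Highland 3.188.
Rounding up: North 14, South 3, East 15, West 8, Central 7, Coastal 5, Highland 4 (total 56).

North 14, South 3, East 15, West 8, Central 7, Coastal 5, Highland 4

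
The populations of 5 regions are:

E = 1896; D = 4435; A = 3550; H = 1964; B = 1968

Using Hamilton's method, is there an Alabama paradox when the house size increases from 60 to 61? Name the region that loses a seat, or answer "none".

At 60 seats: E 8, D 19, A 15, H 9, B 9.
At 61 seats: E 8, D 19, A 16, H 9, B 9.
No region's allocation decreased.

none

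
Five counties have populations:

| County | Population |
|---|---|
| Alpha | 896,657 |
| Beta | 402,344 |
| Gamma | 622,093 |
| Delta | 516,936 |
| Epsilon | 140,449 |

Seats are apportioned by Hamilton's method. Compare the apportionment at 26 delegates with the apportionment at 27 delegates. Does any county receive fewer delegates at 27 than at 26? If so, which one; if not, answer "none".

At 26 seats: Alpha 9, Beta 4, Gamma 6, Delta 5, Epsilon 2.
At 27 seats: Alpha 9, Beta 4, Gamma 7, Delta 5, Epsilon 2.
No county's allocation decreased.

none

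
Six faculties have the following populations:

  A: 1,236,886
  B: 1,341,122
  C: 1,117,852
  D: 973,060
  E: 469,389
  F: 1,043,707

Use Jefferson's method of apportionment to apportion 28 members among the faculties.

Standard divisor 6182016/28 ≈ 220786.286; standard quotas: A 5.602, B 6.074, C 5.063, D 4.407, E 2.126, F 4.727.
Rounding down gives 5, 6, 5, 4, 2, 4 = 26 seats, so the divisor must be adjusted.
With modified divisor 200400: modified quotas A 6.172, B 6.692, C 5.578, D 4.856, E 2.342, F 5.208.
Rounding down: A 6, B 6, C 5, D 4, E 2, F 5 (total 28).

A: 6, B: 6, C: 5, D: 4, E: 2, F: 5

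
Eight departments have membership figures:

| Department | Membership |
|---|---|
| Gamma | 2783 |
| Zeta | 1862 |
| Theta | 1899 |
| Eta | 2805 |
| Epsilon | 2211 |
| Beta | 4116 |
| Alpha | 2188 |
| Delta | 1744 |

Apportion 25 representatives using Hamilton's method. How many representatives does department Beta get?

5

Standard divisor: 19608 ÷ 25 ≈ 784.32.
Standard quotas: Gamma 3.548, Zeta 2.374, Theta 2.421, Eta 3.576, Epsilon 2.819, Beta 5.248, Alpha 2.790, Delta 2.224.
Lower quotas: Gamma 3, Zeta 2, Theta 2, Eta 3, Epsilon 2, Beta 5, Alpha 2, Delta 2 (sum 21, leaving 4 seats).
Remainders in descending order: Epsilon 0.819, Alpha 0.790, Eta 0.576, Gamma 0.548, Theta 0.421, Zeta 0.374, Beta 0.248, Delta 0.224.
The surplus seats go to Epsilon, Alpha, Eta, Gamma.
Beta receives 5.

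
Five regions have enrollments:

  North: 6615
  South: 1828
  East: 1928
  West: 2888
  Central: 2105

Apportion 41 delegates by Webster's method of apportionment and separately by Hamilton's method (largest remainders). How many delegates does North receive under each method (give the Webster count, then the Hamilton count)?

17 and 18

Webster: North 17, South 5, East 5, West 8, Central 6.
Hamilton: North 18, South 5, East 5, West 8, Central 5.
North gets 17 under Webster and 18 under Hamilton.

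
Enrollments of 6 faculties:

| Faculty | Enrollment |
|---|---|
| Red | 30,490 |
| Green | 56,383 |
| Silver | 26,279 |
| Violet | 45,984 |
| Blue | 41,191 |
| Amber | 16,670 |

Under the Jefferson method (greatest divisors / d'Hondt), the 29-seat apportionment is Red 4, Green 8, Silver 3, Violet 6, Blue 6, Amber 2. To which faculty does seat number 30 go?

Priority for the next seat is population ÷ (current seats + 1).
Priorities: Red 6098.000, Green 6264.778, Silver 6569.750, Violet 6569.143, Blue 5884.429, Amber 5556.667.
Highest priority: Silver.

Silver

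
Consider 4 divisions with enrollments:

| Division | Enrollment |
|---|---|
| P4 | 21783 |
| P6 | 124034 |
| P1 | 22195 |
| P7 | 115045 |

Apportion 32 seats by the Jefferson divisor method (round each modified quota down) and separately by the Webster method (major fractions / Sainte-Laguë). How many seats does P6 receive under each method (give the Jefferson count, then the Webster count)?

Jefferson: P4 2, P6 15, P1 2, P7 13.
Webster: P4 2, P6 14, P1 3, P7 13.
P6 gets 15 under Jefferson and 14 under Webster.

15 and 14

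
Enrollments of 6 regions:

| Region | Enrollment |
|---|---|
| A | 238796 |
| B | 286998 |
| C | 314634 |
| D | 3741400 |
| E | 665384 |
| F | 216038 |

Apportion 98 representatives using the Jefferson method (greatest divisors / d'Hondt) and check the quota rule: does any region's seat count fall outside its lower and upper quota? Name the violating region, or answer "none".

D

Standard quotas: A 4.284, B 5.148, C 5.644, D 67.113, E 11.936, F 3.875.
Jefferson allocation: A 4, B 5, C 5, D 69, E 12, F 3.
D has quota 67.113 (lower 67, upper 68) but receives 69 — outside the quota interval.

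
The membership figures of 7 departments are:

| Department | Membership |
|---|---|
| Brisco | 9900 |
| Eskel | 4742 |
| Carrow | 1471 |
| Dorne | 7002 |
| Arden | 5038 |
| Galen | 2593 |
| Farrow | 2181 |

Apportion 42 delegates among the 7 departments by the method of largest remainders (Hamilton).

Standard divisor: 32927 ÷ 42 ≈ 783.976.
Standard quotas: Brisco 12.6279, Eskel 6.0487, Carrow 1.8763, Dorne 8.9314, Arden 6.4262, Galen 3.3075, Farrow 2.7820.
Lower quotas: Brisco 12, Eskel 6, Carrow 1, Dorne 8, Arden 6, Galen 3, Farrow 2 (sum 38, leaving 4 seats).
Remainders in descending order: Dorne 0.9314, Carrow 0.8763, Farrow 0.7820, Brisco 0.6279, Arden 0.4262, Galen 0.3075, Eskel 0.0487.
Largest remainders: Dorne, Carrow, Farrow, Brisco receive the extra seats.

Brisco: 13; Eskel: 6; Carrow: 2; Dorne: 9; Arden: 6; Galen: 3; Farrow: 3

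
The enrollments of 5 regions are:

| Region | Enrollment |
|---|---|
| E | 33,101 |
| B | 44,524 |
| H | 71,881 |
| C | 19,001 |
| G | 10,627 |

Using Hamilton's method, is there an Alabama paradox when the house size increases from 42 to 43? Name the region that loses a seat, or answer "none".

At 42 seats: E 8, B 10, H 17, C 4, G 3.
At 43 seats: E 8, B 11, H 17, C 5, G 2.
G drops from 3 to 2.

G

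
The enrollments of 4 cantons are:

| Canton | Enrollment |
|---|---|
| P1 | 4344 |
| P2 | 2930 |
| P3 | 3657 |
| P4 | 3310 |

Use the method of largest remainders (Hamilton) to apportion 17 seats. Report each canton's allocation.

P1: 5, P2: 4, P3: 4, P4: 4

Total 14241; standard divisor 14241/17 ≈ 837.706.
Standard quotas: P1 5.186, P2 3.498, P3 4.365, P4 3.951.
Lower quotas: P1 5, P2 3, P3 4, P4 3 (sum 15, leaving 2 seats).
Remainders in descending order: P4 0.951, P2 0.498, P3 0.365, P1 0.186.
The surplus seats go to P4, P2.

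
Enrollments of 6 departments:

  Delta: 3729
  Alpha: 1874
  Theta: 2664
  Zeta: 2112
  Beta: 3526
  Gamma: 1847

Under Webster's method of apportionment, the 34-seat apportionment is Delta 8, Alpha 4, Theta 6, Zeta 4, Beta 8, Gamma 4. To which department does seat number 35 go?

Priority for the next seat is population ÷ (current seats + 0.5).
Priorities: Delta 438.706, Alpha 416.444, Theta 409.846, Zeta 469.333, Beta 414.824, Gamma 410.444.
Highest priority: Zeta.

Zeta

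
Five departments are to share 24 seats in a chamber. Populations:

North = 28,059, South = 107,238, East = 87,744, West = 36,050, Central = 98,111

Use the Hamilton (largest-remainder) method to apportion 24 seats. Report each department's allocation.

North=2, South=7, East=6, West=2, Central=7

Total 357202; standard divisor 357202/24 ≈ 14883.417.
Standard quotas: North 1.8853, South 7.2052, East 5.8954, West 2.4222, Central 6.5920.
Lower quotas: North 1, South 7, East 5, West 2, Central 6 (sum 21, leaving 3 seats).
Remainders in descending order: East 0.8954, North 0.8853, Central 0.5920, West 0.4222, South 0.2052.
The surplus seats go to East, North, Central.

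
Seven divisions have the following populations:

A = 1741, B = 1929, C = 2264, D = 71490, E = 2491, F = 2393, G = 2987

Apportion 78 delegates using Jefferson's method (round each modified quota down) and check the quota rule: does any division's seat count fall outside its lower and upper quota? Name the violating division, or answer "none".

D

Standard quotas: A 1.592, B 1.764, C 2.070, D 65.376, E 2.278, F 2.188, G 2.732.
Jefferson allocation: A 1, B 1, C 2, D 68, E 2, F 2, G 2.
D has quota 65.376 (lower 65, upper 66) but receives 68 — outside the quota interval.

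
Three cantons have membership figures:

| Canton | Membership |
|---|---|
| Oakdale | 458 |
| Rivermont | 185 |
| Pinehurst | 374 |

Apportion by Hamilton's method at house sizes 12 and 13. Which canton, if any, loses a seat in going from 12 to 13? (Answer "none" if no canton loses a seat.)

none

At 12 seats: Oakdale 5, Rivermont 2, Pinehurst 5.
At 13 seats: Oakdale 6, Rivermont 2, Pinehurst 5.
No canton's allocation decreased.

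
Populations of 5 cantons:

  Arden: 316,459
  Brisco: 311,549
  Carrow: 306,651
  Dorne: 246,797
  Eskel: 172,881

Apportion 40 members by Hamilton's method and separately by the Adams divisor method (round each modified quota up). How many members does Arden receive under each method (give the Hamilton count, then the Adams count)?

10 and 9

Hamilton: Arden 10, Brisco 9, Carrow 9, Dorne 7, Eskel 5.
Adams: Arden 9, Brisco 9, Carrow 9, Dorne 8, Eskel 5.
Arden gets 10 under Hamilton and 9 under Adams.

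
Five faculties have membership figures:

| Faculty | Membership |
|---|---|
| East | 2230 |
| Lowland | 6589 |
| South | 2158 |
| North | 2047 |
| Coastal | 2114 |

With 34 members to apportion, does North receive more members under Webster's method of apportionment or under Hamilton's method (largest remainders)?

Webster

Webster: East 5, Lowland 14, South 5, North 5, Coastal 5.
Hamilton: East 5, Lowland 15, South 5, North 4, Coastal 5.
North gets 5 under Webster and 4 under Hamilton.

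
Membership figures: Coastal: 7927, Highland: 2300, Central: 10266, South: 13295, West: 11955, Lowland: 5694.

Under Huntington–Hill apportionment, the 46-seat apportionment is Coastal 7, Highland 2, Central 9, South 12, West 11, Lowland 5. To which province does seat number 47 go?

Central

Priority for the next seat is population ÷ (√(s·(s+1))).
Priorities: Coastal 1059.290, Highland 938.971, Central 1082.131, South 1064.452, West 1040.549, Lowland 1039.577.
Highest priority: Central.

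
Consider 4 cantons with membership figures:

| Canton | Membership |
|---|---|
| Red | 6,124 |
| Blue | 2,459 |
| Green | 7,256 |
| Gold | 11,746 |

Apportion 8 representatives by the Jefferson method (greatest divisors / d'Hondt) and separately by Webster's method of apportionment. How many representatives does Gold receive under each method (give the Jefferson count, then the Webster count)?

Jefferson: Red 2, Blue 0, Green 2, Gold 4.
Webster: Red 2, Blue 1, Green 2, Gold 3.
Gold gets 4 under Jefferson and 3 under Webster.

4 and 3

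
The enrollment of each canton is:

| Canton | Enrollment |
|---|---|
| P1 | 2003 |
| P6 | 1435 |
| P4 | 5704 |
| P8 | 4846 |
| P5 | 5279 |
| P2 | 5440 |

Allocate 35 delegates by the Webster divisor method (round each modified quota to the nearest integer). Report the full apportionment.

P1=3, P6=2, P4=8, P8=7, P5=7, P2=8

Standard divisor 24707/35 ≈ 705.914; standard quotas: P1 2.837, P6 2.033, P4 8.080, P8 6.865, P5 7.478, P2 7.706.
Rounding to the nearest integer gives P1 3, P6 2, P4 8, P8 7, P5 7, P2 8 — total 35, matching the house size, so no adjustment is needed.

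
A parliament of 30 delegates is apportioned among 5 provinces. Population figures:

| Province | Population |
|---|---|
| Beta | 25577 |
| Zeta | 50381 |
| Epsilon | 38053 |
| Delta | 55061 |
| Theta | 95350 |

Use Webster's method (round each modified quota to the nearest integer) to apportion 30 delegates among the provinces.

Beta 3, Zeta 6, Epsilon 4, Delta 6, Theta 11

Standard divisor 264422/30 ≈ 8814.067; standard quotas: Beta 2.902, Zeta 5.716, Epsilon 4.317, Delta 6.247, Theta 10.818.
Rounding to the nearest integer gives Beta 3, Zeta 6, Epsilon 4, Delta 6, Theta 11 — total 30, matching the house size, so no adjustment is needed.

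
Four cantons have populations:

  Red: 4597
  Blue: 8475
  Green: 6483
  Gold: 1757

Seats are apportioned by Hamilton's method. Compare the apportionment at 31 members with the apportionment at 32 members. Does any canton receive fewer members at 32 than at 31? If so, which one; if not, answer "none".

Gold

At 31 seats: Red 7, Blue 12, Green 9, Gold 3.
At 32 seats: Red 7, Blue 13, Green 10, Gold 2.
Gold drops from 3 to 2.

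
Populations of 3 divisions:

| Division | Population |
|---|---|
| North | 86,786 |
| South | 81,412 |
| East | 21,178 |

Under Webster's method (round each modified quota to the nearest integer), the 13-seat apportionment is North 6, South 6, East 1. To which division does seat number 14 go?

Priority for the next seat is population ÷ (current seats + 0.5).
Priorities: North 13351.692, South 12524.923, East 14118.667.
Highest priority: East.

East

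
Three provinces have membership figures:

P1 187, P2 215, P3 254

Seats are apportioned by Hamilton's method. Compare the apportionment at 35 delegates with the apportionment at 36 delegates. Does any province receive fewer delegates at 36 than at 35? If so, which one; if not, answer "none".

none

At 35 seats: P1 10, P2 11, P3 14.
At 36 seats: P1 10, P2 12, P3 14.
No province's allocation decreased.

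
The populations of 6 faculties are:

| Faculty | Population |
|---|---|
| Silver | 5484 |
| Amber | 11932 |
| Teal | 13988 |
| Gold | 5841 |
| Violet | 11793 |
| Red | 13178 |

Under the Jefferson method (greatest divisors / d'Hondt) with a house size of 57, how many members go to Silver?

Standard divisor 62216/57 ≈ 1091.509; standard quotas: Silver 5.024, Amber 10.932, Teal 12.815, Gold 5.351, Violet 10.804, Red 12.073.
Rounding down gives 5, 10, 12, 5, 10, 12 = 54 seats, so the divisor must be adjusted.
With modified divisor 1040: modified quotas Silver 5.273, Amber 11.473, Teal 13.450, Gold 5.616, Violet 11.339, Red 12.671.
Rounding down: Silver 5, Amber 11, Teal 13, Gold 5, Violet 11, Red 12 (total 57).
Silver receives 5.

5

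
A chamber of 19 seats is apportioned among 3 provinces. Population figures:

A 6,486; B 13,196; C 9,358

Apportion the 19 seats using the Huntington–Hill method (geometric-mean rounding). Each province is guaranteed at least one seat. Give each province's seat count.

With divisor 1503: modified quotas A 4.315, B 8.780, C 6.226.
Geometric-mean thresholds: A √(4·5)=4.472, B √(8·9)=8.485, C √(6·7)=6.481.
Each quota rounded against its threshold gives A 4, B 9, C 6 (total 19).

A 4; B 9; C 6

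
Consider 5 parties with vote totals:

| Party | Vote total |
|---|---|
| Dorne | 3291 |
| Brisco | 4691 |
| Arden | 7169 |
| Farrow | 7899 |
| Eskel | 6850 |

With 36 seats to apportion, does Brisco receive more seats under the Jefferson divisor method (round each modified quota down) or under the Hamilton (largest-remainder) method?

Hamilton

Jefferson: Dorne 4, Brisco 5, Arden 9, Farrow 10, Eskel 8.
Hamilton: Dorne 4, Brisco 6, Arden 9, Farrow 9, Eskel 8.
Brisco gets 5 under Jefferson and 6 under Hamilton.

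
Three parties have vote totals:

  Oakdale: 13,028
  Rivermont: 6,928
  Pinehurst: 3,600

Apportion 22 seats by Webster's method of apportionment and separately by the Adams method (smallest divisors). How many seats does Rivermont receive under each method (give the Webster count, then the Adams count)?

7 and 6

Webster: Oakdale 12, Rivermont 7, Pinehurst 3.
Adams: Oakdale 12, Rivermont 6, Pinehurst 4.
Rivermont gets 7 under Webster and 6 under Adams.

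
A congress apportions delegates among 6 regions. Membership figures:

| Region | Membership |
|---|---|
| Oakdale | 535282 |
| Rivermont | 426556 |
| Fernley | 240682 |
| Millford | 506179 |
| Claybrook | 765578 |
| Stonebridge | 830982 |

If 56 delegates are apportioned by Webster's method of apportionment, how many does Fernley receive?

4

Standard divisor 3305259/56 ≈ 59022.482; standard quotas: Oakdale 9.069, Rivermont 7.227, Fernley 4.078, Millford 8.576, Claybrook 12.971, Stonebridge 14.079.
Rounding to the nearest integer gives Oakdale 9, Rivermont 7, Fernley 4, Millford 9, Claybrook 13, Stonebridge 14 — total 56, matching the house size, so no adjustment is needed.
Fernley receives 4.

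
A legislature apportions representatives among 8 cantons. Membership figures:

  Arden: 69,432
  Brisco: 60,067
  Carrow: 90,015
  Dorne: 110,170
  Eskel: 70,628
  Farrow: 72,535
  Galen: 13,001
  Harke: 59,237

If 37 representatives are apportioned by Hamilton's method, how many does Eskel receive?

Total 545085; standard divisor 545085/37 ≈ 14732.027.
Standard quotas: Arden 4.7130, Brisco 4.0773, Carrow 6.1102, Dorne 7.4783, Eskel 4.7942, Farrow 4.9236, Galen 0.8825, Harke 4.0210.
Lower quotas: Arden 4, Brisco 4, Carrow 6, Dorne 7, Eskel 4, Farrow 4, Galen 0, Harke 4 (sum 33, leaving 4 seats).
Remainders in descending order: Farrow 0.9236, Galen 0.8825, Eskel 0.7942, Arden 0.7130, Dorne 0.4783, Carrow 0.1102, Brisco 0.0773, Harke 0.0210.
The surplus seats go to Farrow, Galen, Eskel, Arden.
Eskel receives 5.

5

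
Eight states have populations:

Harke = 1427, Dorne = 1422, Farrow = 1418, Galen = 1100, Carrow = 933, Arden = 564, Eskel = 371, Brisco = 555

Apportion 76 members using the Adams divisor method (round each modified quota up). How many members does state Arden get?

6

Standard divisor 7790/76 ≈ 102.5; standard quotas: Harke 13.922, Dorne 13.873, Farrow 13.834, Galen 10.732, Carrow 9.102, Arden 5.502, Eskel 3.620, Brisco 5.415.
Rounding up gives 14, 14, 14, 11, 10, 6, 4, 6 = 79 seats, so the divisor must be adjusted.
With modified divisor 109.6: modified quotas Harke 13.020, Dorne 12.974, Farrow 12.938, Galen 10.036, Carrow 8.513, Arden 5.146, Eskel 3.385, Brisco 5.064.
Rounding up: Harke 14, Dorne 13, Farrow 13, Galen 11, Carrow 9, Arden 6, Eskel 4, Brisco 6 (total 76).
Arden receives 6.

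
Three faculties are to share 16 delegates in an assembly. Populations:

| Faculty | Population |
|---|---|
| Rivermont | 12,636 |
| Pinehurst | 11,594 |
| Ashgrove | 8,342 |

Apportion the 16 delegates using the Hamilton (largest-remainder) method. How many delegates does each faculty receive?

Rivermont 6, Pinehurst 6, Ashgrove 4

Total 32572; standard divisor 32572/16 ≈ 2035.75.
Standard quotas: Rivermont 6.2070, Pinehurst 5.6952, Ashgrove 4.0978.
Lower quotas: Rivermont 6, Pinehurst 5, Ashgrove 4 (sum 15, leaving 1 seat).
Remainders in descending order: Pinehurst 0.6952, Rivermont 0.2070, Ashgrove 0.0978.
The surplus seat goes to Pinehurst.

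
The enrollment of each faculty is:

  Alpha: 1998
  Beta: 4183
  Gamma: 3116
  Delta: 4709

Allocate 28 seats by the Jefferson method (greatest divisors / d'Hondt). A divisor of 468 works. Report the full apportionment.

With modified divisor 468: modified quotas Alpha 4.269, Beta 8.938, Gamma 6.658, Delta 10.062.
Rounding down: Alpha 4, Beta 8, Gamma 6, Delta 10 (total 28).

Alpha 4; Beta 8; Gamma 6; Delta 10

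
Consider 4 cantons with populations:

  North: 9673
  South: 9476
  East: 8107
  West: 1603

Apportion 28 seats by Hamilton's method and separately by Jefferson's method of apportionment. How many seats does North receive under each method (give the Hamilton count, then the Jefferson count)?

9 and 10

Hamilton: North 9, South 9, East 8, West 2.
Jefferson: North 10, South 9, East 8, West 1.
North gets 9 under Hamilton and 10 under Jefferson.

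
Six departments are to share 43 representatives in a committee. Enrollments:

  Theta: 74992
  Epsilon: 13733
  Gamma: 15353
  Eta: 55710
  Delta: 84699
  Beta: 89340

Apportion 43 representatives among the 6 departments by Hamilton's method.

Theta: 10, Epsilon: 2, Gamma: 2, Eta: 7, Delta: 11, Beta: 11

Total 333827; standard divisor 333827/43 ≈ 7763.419.
Standard quotas: Theta 9.6597, Epsilon 1.7689, Gamma 1.9776, Eta 7.1760, Delta 10.9100, Beta 11.5078.
Lower quotas: Theta 9, Epsilon 1, Gamma 1, Eta 7, Delta 10, Beta 11 (sum 39, leaving 4 seats).
Remainders in descending order: Gamma 0.9776, Delta 0.9100, Epsilon 0.7689, Theta 0.6597, Beta 0.5078, Eta 0.1760.
The surplus seats go to Gamma, Delta, Epsilon, Theta.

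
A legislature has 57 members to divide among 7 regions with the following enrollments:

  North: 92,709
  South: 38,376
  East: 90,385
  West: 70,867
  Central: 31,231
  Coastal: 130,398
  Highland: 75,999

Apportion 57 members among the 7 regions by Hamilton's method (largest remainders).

North=10, South=4, East=10, West=8, Central=3, Coastal=14, Highland=8

Standard divisor: 529965 ÷ 57 ≈ 9297.632.
Standard quotas: North 9.9712, South 4.1275, East 9.7213, West 7.6220, Central 3.3590, Coastal 14.0249, Highland 8.1740.
Lower quotas: North 9, South 4, East 9, West 7, Central 3, Coastal 14, Highland 8 (sum 54, leaving 3 seats).
Remainders in descending order: North 0.9712, East 0.7213, West 0.6220, Central 0.3590, Highland 0.1740, South 0.1275, Coastal 0.0249.
The surplus seats go to North, East, West.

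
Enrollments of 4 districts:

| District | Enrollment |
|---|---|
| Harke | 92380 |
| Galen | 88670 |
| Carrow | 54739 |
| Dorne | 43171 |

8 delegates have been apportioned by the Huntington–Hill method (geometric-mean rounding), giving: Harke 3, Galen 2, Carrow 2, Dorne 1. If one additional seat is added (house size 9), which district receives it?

Galen

Priority for the next seat is population ÷ (√(s·(s+1))).
Priorities: Harke 26667.809, Galen 36199.376, Carrow 22347.103, Dorne 30526.507.
Highest priority: Galen.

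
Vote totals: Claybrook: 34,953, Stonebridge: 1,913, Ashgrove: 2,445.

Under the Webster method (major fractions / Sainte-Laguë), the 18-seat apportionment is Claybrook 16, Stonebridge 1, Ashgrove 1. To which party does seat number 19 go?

Priority for the next seat is population ÷ (current seats + 0.5).
Priorities: Claybrook 2118.364, Stonebridge 1275.333, Ashgrove 1630.000.
Highest priority: Claybrook.

Claybrook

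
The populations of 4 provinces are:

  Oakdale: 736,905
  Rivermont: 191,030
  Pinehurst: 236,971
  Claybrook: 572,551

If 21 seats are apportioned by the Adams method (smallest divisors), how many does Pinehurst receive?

3

Standard divisor 1737457/21 ≈ 82736.048; standard quotas: Oakdale 8.907, Rivermont 2.309, Pinehurst 2.864, Claybrook 6.920.
Rounding up gives 9, 3, 3, 7 = 22 seats, so the divisor must be adjusted.
With modified divisor 93800: modified quotas Oakdale 7.856, Rivermont 2.037, Pinehurst 2.526, Claybrook 6.104.
Rounding up: Oakdale 8, Rivermont 3, Pinehurst 3, Claybrook 7 (total 21).
Pinehurst receives 3.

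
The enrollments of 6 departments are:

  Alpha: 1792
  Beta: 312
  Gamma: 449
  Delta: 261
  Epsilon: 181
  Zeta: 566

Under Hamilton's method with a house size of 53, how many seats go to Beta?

4

Standard divisor: 3561 ÷ 53 ≈ 67.189.
Standard quotas: Alpha 26.671, Beta 4.644, Gamma 6.683, Delta 3.885, Epsilon 2.694, Zeta 8.424.
Lower quotas: Alpha 26, Beta 4, Gamma 6, Delta 3, Epsilon 2, Zeta 8 (sum 49, leaving 4 seats).
Remainders in descending order: Delta 0.885, Epsilon 0.694, Gamma 0.683, Alpha 0.671, Beta 0.644, Zeta 0.424.
Largest remainders: Delta, Epsilon, Gamma, Alpha receive the extra seats.
Beta receives 4.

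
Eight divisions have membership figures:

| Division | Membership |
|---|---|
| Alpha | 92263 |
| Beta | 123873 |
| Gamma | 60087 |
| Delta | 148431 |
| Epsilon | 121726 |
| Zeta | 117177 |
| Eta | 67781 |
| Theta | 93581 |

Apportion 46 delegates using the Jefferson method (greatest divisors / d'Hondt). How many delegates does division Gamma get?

Standard divisor 824919/46 ≈ 17933.022; standard quotas: Alpha 5.145, Beta 6.908, Gamma 3.351, Delta 8.277, Epsilon 6.788, Zeta 6.534, Eta 3.780, Theta 5.218.
Rounding down gives 5, 6, 3, 8, 6, 6, 3, 5 = 42 seats, so the divisor must be adjusted.
With modified divisor 16600: modified quotas Alpha 5.558, Beta 7.462, Gamma 3.620, Delta 8.942, Epsilon 7.333, Zeta 7.059, Eta 4.083, Theta 5.637.
Rounding down: Alpha 5, Beta 7, Gamma 3, Delta 8, Epsilon 7, Zeta 7, Eta 4, Theta 5 (total 46).
Gamma receives 3.

3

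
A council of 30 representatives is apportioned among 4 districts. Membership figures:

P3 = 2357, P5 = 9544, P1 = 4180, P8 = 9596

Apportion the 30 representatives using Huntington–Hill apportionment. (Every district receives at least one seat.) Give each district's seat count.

P3 3; P5 11; P1 5; P8 11

With divisor 873: modified quotas P3 2.700, P5 10.932, P1 4.788, P8 10.992.
Geometric-mean thresholds: P3 √(2·3)=2.449, P5 √(10·11)=10.488, P1 √(4·5)=4.472, P8 √(10·11)=10.488.
Each quota rounded against its threshold gives P3 3, P5 11, P1 5, P8 11 (total 30).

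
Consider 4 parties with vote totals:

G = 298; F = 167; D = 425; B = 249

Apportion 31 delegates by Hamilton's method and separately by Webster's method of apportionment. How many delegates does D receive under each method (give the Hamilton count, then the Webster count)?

12 and 11

Hamilton: G 8, F 4, D 12, B 7.
Webster: G 8, F 5, D 11, B 7.
D gets 12 under Hamilton and 11 under Webster.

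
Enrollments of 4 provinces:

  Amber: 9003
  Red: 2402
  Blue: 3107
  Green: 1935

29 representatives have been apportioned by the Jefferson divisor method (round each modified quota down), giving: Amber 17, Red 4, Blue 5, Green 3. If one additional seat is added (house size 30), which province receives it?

Priority for the next seat is population ÷ (current seats + 1).
Priorities: Amber 500.167, Red 480.400, Blue 517.833, Green 483.750.
Highest priority: Blue.

Blue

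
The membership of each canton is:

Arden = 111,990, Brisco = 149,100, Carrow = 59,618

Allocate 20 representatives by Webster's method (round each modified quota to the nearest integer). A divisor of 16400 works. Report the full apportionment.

With modified divisor 16400: modified quotas Arden 6.829, Brisco 9.091, Carrow 3.635.
Rounding to the nearest integer: Arden 7, Brisco 9, Carrow 4 (total 20).

Arden: 7, Brisco: 9, Carrow: 4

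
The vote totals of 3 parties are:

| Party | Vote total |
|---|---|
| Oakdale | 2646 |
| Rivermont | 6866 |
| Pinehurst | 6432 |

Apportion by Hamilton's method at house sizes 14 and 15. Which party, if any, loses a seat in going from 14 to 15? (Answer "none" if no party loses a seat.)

none

At 14 seats: Oakdale 2, Rivermont 6, Pinehurst 6.
At 15 seats: Oakdale 3, Rivermont 6, Pinehurst 6.
No party's allocation decreased.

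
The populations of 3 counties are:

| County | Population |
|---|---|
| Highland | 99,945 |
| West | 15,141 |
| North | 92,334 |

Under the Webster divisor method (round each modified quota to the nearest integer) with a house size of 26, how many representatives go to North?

12

Standard divisor 207420/26 ≈ 7977.692; standard quotas: Highland 12.528, West 1.898, North 11.574.
Rounding to the nearest integer gives 13, 2, 12 = 27 seats, so the divisor must be adjusted.
With modified divisor 8010: modified quotas Highland 12.478, West 1.890, North 11.527.
Rounding to the nearest integer: Highland 12, West 2, North 12 (total 26).
North receives 12.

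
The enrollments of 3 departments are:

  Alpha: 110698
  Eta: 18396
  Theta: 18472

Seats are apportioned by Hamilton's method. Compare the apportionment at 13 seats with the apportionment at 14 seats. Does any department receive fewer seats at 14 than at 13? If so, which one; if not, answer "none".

At 13 seats: Alpha 10, Eta 1, Theta 2.
At 14 seats: Alpha 10, Eta 2, Theta 2.
No department's allocation decreased.

none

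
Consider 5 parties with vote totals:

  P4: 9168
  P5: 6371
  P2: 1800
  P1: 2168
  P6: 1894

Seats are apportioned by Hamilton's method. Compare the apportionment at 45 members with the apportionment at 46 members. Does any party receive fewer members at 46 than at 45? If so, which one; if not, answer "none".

At 45 seats: P4 19, P5 13, P2 4, P1 5, P6 4.
At 46 seats: P4 20, P5 14, P2 4, P1 4, P6 4.
P1 drops from 5 to 4.

P1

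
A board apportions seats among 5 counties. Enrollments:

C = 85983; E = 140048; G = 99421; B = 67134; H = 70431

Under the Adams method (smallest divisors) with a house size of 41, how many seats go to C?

8

Standard divisor 463017/41 ≈ 11293.098; standard quotas: C 7.614, E 12.401, G 8.804, B 5.945, H 6.237.
Rounding up gives 8, 13, 9, 6, 7 = 43 seats, so the divisor must be adjusted.
With modified divisor 12000: modified quotas C 7.165, E 11.671, G 8.285, B 5.595, H 5.869.
Rounding up: C 8, E 12, G 9, B 6, H 6 (total 41).
C receives 8.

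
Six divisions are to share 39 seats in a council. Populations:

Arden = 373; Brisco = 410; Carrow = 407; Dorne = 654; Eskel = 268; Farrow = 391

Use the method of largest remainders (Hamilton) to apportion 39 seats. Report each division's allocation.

Standard divisor: 2503 ÷ 39 ≈ 64.179.
Standard quotas: Arden 5.812, Brisco 6.388, Carrow 6.342, Dorne 10.190, Eskel 4.176, Farrow 6.092.
Lower quotas: Arden 5, Brisco 6, Carrow 6, Dorne 10, Eskel 4, Farrow 6 (sum 37, leaving 2 seats).
Remainders in descending order: Arden 0.812, Brisco 0.388, Carrow 0.342, Dorne 0.190, Eskel 0.176, Farrow 0.092.
The surplus seats go to Arden, Brisco.

Arden: 6, Brisco: 7, Carrow: 6, Dorne: 10, Eskel: 4, Farrow: 6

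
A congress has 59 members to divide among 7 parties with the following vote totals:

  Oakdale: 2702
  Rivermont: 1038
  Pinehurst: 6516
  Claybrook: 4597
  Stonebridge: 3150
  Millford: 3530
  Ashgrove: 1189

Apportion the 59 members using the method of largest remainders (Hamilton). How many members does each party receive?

Oakdale: 7, Rivermont: 3, Pinehurst: 17, Claybrook: 12, Stonebridge: 8, Millford: 9, Ashgrove: 3

Total 22722; standard divisor 22722/59 ≈ 385.119.
Standard quotas: Oakdale 7.0160, Rivermont 2.6953, Pinehurst 16.9195, Claybrook 11.9366, Stonebridge 8.1793, Millford 9.1660, Ashgrove 3.0874.
Lower quotas: Oakdale 7, Rivermont 2, Pinehurst 16, Claybrook 11, Stonebridge 8, Millford 9, Ashgrove 3 (sum 56, leaving 3 seats).
Remainders in descending order: Claybrook 0.9366, Pinehurst 0.9195, Rivermont 0.6953, Stonebridge 0.1793, Millford 0.1660, Ashgrove 0.0874, Oakdale 0.0160.
The surplus seats go to Claybrook, Pinehurst, Rivermont.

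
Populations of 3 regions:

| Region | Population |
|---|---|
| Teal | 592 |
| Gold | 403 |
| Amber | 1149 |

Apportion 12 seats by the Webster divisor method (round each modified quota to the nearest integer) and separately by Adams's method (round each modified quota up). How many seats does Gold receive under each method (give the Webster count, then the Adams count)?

2 and 3

Webster: Teal 3, Gold 2, Amber 7.
Adams: Teal 3, Gold 3, Amber 6.
Gold gets 2 under Webster and 3 under Adams.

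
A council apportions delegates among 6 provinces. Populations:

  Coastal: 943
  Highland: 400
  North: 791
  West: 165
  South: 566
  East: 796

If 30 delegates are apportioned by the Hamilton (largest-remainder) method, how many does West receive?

1

The standard divisor is 3661/30 ≈ 122.033.
Standard quotas: Coastal 7.727, Highland 3.278, North 6.482, West 1.352, South 4.638, East 6.523.
Lower quotas: Coastal 7, Highland 3, North 6, West 1, South 4, East 6 (sum 27, leaving 3 seats).
Remainders in descending order: Coastal 0.727, South 0.638, East 0.523, North 0.482, West 0.352, Highland 0.278.
Largest remainders: Coastal, South, East receive the extra seats.
West receives 1.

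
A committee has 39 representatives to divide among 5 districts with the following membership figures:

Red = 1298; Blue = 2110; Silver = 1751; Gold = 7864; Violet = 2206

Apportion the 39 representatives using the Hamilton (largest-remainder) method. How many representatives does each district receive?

Red 3, Blue 5, Silver 5, Gold 20, Violet 6

Total 15229; standard divisor 15229/39 ≈ 390.487.
Standard quotas: Red 3.3241, Blue 5.4035, Silver 4.4841, Gold 20.1389, Violet 5.6494.
Lower quotas: Red 3, Blue 5, Silver 4, Gold 20, Violet 5 (sum 37, leaving 2 seats).
Remainders in descending order: Violet 0.6494, Silver 0.4841, Blue 0.4035, Red 0.3241, Gold 0.1389.
Largest remainders: Violet, Silver receive the extra seats.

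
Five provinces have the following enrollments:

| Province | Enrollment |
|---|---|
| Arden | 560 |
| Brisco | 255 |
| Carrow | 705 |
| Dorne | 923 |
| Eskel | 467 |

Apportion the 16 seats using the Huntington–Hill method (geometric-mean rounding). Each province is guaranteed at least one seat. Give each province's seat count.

Arden: 3, Brisco: 1, Carrow: 4, Dorne: 5, Eskel: 3

With divisor 185: modified quotas Arden 3.027, Brisco 1.378, Carrow 3.811, Dorne 4.989, Eskel 2.524.
Geometric-mean thresholds: Arden √(3·4)=3.464, Brisco √(1·2)=1.414, Carrow √(3·4)=3.464, Dorne √(4·5)=4.472, Eskel √(2·3)=2.449.
Each quota rounded against its threshold gives Arden 3, Brisco 1, Carrow 4, Dorne 5, Eskel 3 (total 16).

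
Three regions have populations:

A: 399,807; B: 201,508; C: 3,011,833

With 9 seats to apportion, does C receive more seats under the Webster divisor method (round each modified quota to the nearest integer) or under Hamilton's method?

Webster: A 1, B 1, C 7.
Hamilton: A 1, B 0, C 8.
C gets 7 under Webster and 8 under Hamilton.

Hamilton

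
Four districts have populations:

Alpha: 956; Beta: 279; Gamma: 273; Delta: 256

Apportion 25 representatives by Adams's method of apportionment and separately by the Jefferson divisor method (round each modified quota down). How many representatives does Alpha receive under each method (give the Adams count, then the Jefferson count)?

13 and 14

Adams: Alpha 13, Beta 4, Gamma 4, Delta 4.
Jefferson: Alpha 14, Beta 4, Gamma 4, Delta 3.
Alpha gets 13 under Adams and 14 under Jefferson.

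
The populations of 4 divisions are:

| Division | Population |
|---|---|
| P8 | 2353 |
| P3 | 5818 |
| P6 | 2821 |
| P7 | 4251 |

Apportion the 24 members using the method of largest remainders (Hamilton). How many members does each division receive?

P8=4, P3=9, P6=4, P7=7

Total 15243; standard divisor 15243/24 ≈ 635.125.
Standard quotas: P8 3.7048, P3 9.1604, P6 4.4416, P7 6.6932.
Lower quotas: P8 3, P3 9, P6 4, P7 6 (sum 22, leaving 2 seats).
Remainders in descending order: P8 0.7048, P7 0.6932, P6 0.4416, P3 0.1604.
Largest remainders: P8, P7 receive the extra seats.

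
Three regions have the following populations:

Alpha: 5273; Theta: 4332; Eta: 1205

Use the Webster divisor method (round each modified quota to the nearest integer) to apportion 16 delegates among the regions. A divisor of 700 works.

Alpha 8, Theta 6, Eta 2

With modified divisor 700: modified quotas Alpha 7.533, Theta 6.189, Eta 1.721.
Rounding to the nearest integer: Alpha 8, Theta 6, Eta 2 (total 16).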